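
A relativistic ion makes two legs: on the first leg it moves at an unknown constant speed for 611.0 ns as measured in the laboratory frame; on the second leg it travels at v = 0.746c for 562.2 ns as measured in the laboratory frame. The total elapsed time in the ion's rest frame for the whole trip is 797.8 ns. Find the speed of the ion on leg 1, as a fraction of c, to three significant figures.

Leg 1: speed unknown; τ_1 = 611.0/γ_1.
Leg 2: γ = 1/√(1 − 0.746²) = 1/√0.4435 = 1.502; τ_2 = 562.2/1.502 = 374.4 ns.
Total proper time: τ_1 + 374.4 = 797.8, so τ_1 = 797.8 − 374.4 = 423.4 ns.
γ_1 = 611.0/423.4 = 1.443; β = √(1 − 1/γ²) = √0.5198.

β = 0.721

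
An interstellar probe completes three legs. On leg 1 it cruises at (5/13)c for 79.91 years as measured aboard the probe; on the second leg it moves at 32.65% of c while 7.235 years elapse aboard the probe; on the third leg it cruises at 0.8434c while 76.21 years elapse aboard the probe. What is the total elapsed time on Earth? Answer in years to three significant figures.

Leg 1: γ = 1/√(1 − (5/13)²) = 13/12 ≈ 1.083; Δt_1 = 1.083 × 79.91 = 86.57 years.
Leg 2: β = 0.3265; γ = 1/√(1 − 0.3265²) = 1/√0.8934 = 1.058; Δt_2 = 1.058 × 7.235 = 7.654 years.
Leg 3: γ = 1/√(1 − 0.8434²) = 1/√0.2887 = 1.861; Δt_3 = 1.861 × 76.21 = 141.8 years.
Total: 86.57 + 7.654 + 141.8 years.

Δt = 236 years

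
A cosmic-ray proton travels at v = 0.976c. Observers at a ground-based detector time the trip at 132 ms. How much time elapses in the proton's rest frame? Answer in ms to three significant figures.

τ = 28.7 ms

γ = 1/√(1 − 0.976²) = 1/√0.04742 = 4.592
The interval measured at a ground-based detector is the dilated one; the clock in the proton's rest frame measures the proper time τ = Δt/γ = 132/4.592 ms.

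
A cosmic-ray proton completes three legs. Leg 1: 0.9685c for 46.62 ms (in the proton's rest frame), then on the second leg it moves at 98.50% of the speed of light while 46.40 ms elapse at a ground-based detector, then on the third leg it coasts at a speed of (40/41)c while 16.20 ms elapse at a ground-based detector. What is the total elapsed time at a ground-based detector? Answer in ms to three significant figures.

Δt = 250 ms

Leg 1: γ = 1/√(1 − 0.9685²) = 1/√0.06201 = 4.016; Δt_1 = 4.016 × 46.62 = 187.2 ms.
Leg 2: 46.40 ms is already measured at a ground-based detector.
Leg 3: 16.20 ms is already measured at a ground-based detector.
Total: 187.2 + 46.40 + 16.20 ms.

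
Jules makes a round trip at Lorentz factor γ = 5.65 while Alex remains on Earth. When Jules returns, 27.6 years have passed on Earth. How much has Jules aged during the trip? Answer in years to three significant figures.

γ = 5.65
Jules's clock measures proper time along the trip: τ = Δt/γ = 27.6/5.650 years.

τ = 4.88 years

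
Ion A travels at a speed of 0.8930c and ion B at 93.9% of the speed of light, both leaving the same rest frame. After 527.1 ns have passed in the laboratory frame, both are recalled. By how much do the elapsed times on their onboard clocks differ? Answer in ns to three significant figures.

|τ_A − τ_B| = 55.9 ns

A: γ = 1/√(1 − 0.8930²) = 1/√0.2026 = 2.222; τ_A = 527.1/2.222 = 237.2 ns.
B: β = 0.939; γ = 1/√(1 − 0.939²) = 1/√0.1183 = 2.908; τ_B = 527.1/2.908 = 181.3 ns.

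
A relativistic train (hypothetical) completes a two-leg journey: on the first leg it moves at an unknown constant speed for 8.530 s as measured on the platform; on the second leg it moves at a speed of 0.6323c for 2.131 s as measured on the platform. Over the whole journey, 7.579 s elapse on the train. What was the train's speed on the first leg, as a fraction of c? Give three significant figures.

Leg 1: speed unknown; τ_1 = 8.530/γ_1.
Leg 2: γ = 1/√(1 − 0.6323²) = 1/√0.6002 = 1.291; τ_2 = 2.131/1.291 = 1.651 s.
Total proper time: τ_1 + 1.651 = 7.579, so τ_1 = 7.579 − 1.651 = 5.928 s.
γ_1 = 8.530/5.928 = 1.439; β = √(1 − 1/γ²) = √0.5170.

β = 0.719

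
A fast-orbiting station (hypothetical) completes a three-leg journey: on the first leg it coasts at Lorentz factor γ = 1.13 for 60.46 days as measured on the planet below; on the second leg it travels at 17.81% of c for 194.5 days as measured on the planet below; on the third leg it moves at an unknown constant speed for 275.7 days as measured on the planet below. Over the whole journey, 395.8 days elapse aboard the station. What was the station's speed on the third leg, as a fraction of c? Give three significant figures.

β = 0.837

Leg 1: γ = 1.13; τ_1 = 60.46/1.130 = 53.50 days.
Leg 2: β = 0.1781; γ = 1/√(1 − 0.1781²) = 1/√0.9683 = 1.016; τ_2 = 194.5/1.016 = 191.4 days.
Leg 3: speed unknown; τ_3 = 275.7/γ_3.
Total proper time: 53.50 + 191.4 + τ_3 = 395.8, so τ_3 = 395.8 − 244.9 = 150.9 days.
γ_3 = 275.7/150.9 = 1.827; β = √(1 − 1/γ²) = √0.7004.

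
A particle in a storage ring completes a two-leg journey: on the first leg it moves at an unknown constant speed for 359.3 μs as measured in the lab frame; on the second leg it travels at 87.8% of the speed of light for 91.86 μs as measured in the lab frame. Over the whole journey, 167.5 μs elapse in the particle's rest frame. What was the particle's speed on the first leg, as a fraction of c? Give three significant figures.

β = 0.939

Leg 1: speed unknown; τ_1 = 359.3/γ_1.
Leg 2: β = 0.878; γ = 1/√(1 − 0.878²) = 1/√0.2291 = 2.089; τ_2 = 91.86/2.089 = 43.97 μs.
Total proper time: τ_1 + 43.97 = 167.5, so τ_1 = 167.5 − 43.97 = 123.5 μs.
γ_1 = 359.3/123.5 = 2.909; β = √(1 − 1/γ²) = √0.8818.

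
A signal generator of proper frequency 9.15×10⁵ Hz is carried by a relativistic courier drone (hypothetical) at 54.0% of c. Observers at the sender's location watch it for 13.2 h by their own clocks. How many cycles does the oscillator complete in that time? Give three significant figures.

N = 3.66×10¹⁰

β = 0.540; γ = 1/√(1 − 0.540²) = 1/√0.7084 = 1.188
During 13.2 h of lab time, the oscillator's proper time advances by τ = Δt/γ = 13.2/1.188 = 11.11 h = 4.000×10⁴ s.
N = f × τ = 9.15×10⁵ × 4.000×10⁴ = 3.660×10¹⁰.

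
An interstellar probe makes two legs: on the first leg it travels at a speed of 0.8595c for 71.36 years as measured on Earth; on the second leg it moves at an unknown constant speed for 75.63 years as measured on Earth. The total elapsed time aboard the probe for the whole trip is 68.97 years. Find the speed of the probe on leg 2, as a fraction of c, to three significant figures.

β = 0.903

Leg 1: γ = 1/√(1 − 0.8595²) = 1/√0.2613 = 1.956; τ_1 = 71.36/1.956 = 36.47 years.
Leg 2: speed unknown; τ_2 = 75.63/γ_2.
Total proper time: 36.47 + τ_2 = 68.97, so τ_2 = 68.97 − 36.47 = 32.50 years.
γ_2 = 75.63/32.50 = 2.327; β = √(1 − 1/γ²) = √0.8154.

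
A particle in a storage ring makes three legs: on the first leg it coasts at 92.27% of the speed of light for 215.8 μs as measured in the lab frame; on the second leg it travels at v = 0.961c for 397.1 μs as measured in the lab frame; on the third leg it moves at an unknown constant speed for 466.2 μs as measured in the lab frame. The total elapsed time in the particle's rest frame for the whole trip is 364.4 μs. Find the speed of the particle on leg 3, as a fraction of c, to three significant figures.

β = 0.930

Leg 1: β = 0.9227; γ = 1/√(1 − 0.9227²) = 1/√0.1486 = 2.594; τ_1 = 215.8/2.594 = 83.19 μs.
Leg 2: γ = 1/√(1 − 0.961²) = 1/√0.07648 = 3.616; τ_2 = 397.1/3.616 = 109.8 μs.
Leg 3: speed unknown; τ_3 = 466.2/γ_3.
Total proper time: 83.19 + 109.8 + τ_3 = 364.4, so τ_3 = 364.4 − 193.0 = 171.4 μs.
γ_3 = 466.2/171.4 = 2.720; β = √(1 − 1/γ²) = √0.8649.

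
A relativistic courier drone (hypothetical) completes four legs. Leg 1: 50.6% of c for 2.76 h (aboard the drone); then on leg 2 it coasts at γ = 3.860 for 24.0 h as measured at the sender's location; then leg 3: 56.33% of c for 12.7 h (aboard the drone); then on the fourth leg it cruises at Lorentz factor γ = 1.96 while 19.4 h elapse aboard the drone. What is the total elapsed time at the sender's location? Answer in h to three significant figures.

Leg 1: β = 0.506; γ = 1/√(1 − 0.506²) = 1/√0.7440 = 1.159; Δt_1 = 1.159 × 2.76 = 3.200 h.
Leg 2: 24.0 h is already measured at the sender's location.
Leg 3: β = 0.5633; γ = 1/√(1 − 0.5633²) = 1/√0.6827 = 1.210; Δt_3 = 1.210 × 12.7 = 15.37 h.
Leg 4: γ = 1.96; Δt_4 = 1.960 × 19.4 = 38.02 h.
Total: 3.200 + 24.00 + 15.37 + 38.02 h.

Δt = 80.6 h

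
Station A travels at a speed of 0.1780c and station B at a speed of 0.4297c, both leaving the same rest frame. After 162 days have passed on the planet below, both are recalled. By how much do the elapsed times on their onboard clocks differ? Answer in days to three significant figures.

A: γ = 1/√(1 − 0.1780²) = 1/√0.9683 = 1.016; τ_A = 162/1.016 = 159.4 days.
B: γ = 1/√(1 − 0.4297²) = 1/√0.8154 = 1.107; τ_B = 162/1.107 = 146.3 days.

|τ_A − τ_B| = 13.1 days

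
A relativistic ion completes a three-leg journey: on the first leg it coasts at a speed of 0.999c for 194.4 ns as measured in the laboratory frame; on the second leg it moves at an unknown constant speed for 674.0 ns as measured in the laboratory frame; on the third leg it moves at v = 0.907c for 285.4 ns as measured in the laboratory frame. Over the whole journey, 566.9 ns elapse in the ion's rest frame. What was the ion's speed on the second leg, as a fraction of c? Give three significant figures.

β = 0.760

Leg 1: γ = 1/√(1 − 0.999²) = 1/√0.001999 = 22.37; τ_1 = 194.4/22.37 = 8.692 ns.
Leg 2: speed unknown; τ_2 = 674.0/γ_2.
Leg 3: γ = 1/√(1 − 0.907²) = 1/√0.1774 = 2.375; τ_3 = 285.4/2.375 = 120.2 ns.
Total proper time: 8.692 + τ_2 + 120.2 = 566.9, so τ_2 = 566.9 − 128.9 = 438.0 ns.
γ_2 = 674.0/438.0 = 1.539; β = √(1 − 1/γ²) = √0.5777.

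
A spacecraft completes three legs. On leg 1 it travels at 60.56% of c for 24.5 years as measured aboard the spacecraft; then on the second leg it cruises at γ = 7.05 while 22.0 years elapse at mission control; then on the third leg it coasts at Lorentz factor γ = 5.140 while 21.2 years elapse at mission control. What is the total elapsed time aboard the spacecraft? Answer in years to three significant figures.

τ = 31.7 years

Leg 1: 24.5 years is already measured aboard the spacecraft.
Leg 2: γ = 7.05; τ_2 = 22.0/7.050 = 3.121 years.
Leg 3: γ = 5.140; τ_3 = 21.2/5.140 = 4.125 years.
Total: 24.50 + 3.121 + 4.125 years.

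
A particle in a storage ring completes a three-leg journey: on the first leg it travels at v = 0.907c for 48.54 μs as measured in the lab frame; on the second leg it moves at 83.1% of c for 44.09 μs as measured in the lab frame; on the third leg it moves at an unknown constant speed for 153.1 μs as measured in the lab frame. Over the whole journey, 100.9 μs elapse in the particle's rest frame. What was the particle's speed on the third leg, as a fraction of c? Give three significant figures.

Leg 1: γ = 1/√(1 − 0.907²) = 1/√0.1774 = 2.375; τ_1 = 48.54/2.375 = 20.44 μs.
Leg 2: β = 0.831; γ = 1/√(1 − 0.831²) = 1/√0.3094 = 1.798; τ_2 = 44.09/1.798 = 24.53 μs.
Leg 3: speed unknown; τ_3 = 153.1/γ_3.
Total proper time: 20.44 + 24.53 + τ_3 = 100.9, so τ_3 = 100.9 − 44.97 = 55.93 μs.
γ_3 = 153.1/55.93 = 2.737; β = √(1 − 1/γ²) = √0.8665.

β = 0.931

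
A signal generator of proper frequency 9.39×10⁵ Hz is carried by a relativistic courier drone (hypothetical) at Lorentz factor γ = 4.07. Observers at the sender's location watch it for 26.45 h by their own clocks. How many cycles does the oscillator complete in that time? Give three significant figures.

γ = 4.07
During 26.45 h of lab time, the oscillator's proper time advances by τ = Δt/γ = 26.45/4.070 = 6.499 h = 2.340×10⁴ s.
N = f × τ = 9.39×10⁵ × 2.340×10⁴ = 2.197×10¹⁰.

N = 2.20×10¹⁰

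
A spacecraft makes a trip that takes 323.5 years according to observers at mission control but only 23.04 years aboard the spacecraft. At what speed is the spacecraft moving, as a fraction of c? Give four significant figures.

The proper time is measured aboard the spacecraft (both events occur at the spacecraft's location); Δt is measured at mission control. γ = Δt/τ = 323.5/23.04 = 14.04.
β = √(1 − 1/γ²) = √(1 − 0.005072) = √0.9949

v = 0.9975c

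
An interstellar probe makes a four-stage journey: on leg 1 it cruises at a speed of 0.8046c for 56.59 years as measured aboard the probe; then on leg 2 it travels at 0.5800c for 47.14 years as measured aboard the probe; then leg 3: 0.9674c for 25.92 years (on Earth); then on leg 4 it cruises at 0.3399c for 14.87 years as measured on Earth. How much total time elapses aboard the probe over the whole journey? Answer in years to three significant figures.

τ = 124 years

Leg 1: 56.59 years is already measured aboard the probe.
Leg 2: 47.14 years is already measured aboard the probe.
Leg 3: γ = 1/√(1 − 0.9674²) = 1/√0.06414 = 3.949; τ_3 = 25.92/3.949 = 6.564 years.
Leg 4: γ = 1/√(1 − 0.3399²) = 1/√0.8845 = 1.063; τ_4 = 14.87/1.063 = 13.98 years.
Total: 56.59 + 47.14 + 6.564 + 13.98 years.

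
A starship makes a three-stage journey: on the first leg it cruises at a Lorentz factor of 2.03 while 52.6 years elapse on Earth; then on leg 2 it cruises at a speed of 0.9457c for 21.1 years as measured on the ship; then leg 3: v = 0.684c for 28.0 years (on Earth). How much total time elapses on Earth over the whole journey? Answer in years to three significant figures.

Leg 1: 52.6 years is already measured on Earth.
Leg 2: γ = 1/√(1 − 0.9457²) = 1/√0.1057 = 3.077; Δt_2 = 3.077 × 21.1 = 64.91 years.
Leg 3: 28.0 years is already measured on Earth.
Total: 52.60 + 64.91 + 28.00 years.

Δt = 146 years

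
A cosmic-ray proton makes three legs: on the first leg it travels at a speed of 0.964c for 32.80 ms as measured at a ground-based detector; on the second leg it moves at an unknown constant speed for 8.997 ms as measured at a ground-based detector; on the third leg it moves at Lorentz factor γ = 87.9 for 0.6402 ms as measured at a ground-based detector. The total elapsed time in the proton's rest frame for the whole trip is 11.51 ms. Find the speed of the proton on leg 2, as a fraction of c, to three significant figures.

Leg 1: γ = 1/√(1 − 0.964²) = 1/√0.07070 = 3.761; τ_1 = 32.80/3.761 = 8.722 ms.
Leg 2: speed unknown; τ_2 = 8.997/γ_2.
Leg 3: γ = 87.9; τ_3 = 0.6402/87.90 = 0.007283 ms.
Total proper time: 8.722 + τ_2 + 0.007283 = 11.51, so τ_2 = 11.51 − 8.729 = 2.781 ms.
γ_2 = 8.997/2.781 = 3.235; β = √(1 − 1/γ²) = √0.9044.

β = 0.951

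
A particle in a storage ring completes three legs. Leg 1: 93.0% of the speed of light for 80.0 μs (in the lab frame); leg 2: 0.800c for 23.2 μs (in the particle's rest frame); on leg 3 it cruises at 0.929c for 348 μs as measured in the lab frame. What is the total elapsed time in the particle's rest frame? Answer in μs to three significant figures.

Leg 1: β = 0.930; γ = 1/√(1 − 0.930²) = 1/√0.1351 = 2.721; τ_1 = 80.0/2.721 = 29.40 μs.
Leg 2: 23.2 μs is already measured in the particle's rest frame.
Leg 3: γ = 1/√(1 − 0.929²) = 1/√0.1370 = 2.702; τ_3 = 348/2.702 = 128.8 μs.
Total: 29.40 + 23.20 + 128.8 μs.

τ = 181 μs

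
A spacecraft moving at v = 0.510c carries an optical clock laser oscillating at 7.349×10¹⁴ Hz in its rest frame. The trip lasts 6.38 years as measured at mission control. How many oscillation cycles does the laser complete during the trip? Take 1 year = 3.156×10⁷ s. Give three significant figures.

N = 1.27×10²³

γ = 1/√(1 − 0.510²) = 1/√0.7399 = 1.163
The oscillator's own cycle count is N = f × τ where τ is the proper time aboard the spacecraft. τ = Δt/γ = 6.38/1.163 = 5.488 years = 1.732×10⁸ s.
N = 7.349×10¹⁴ × 1.732×10⁸ = 1.273×10²³.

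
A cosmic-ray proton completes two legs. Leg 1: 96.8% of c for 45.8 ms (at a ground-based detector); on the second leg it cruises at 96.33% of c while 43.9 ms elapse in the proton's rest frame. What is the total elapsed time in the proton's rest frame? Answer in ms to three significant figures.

Leg 1: β = 0.968; γ = 1/√(1 − 0.968²) = 1/√0.06298 = 3.985; τ_1 = 45.8/3.985 = 11.49 ms.
Leg 2: 43.9 ms is already measured in the proton's rest frame.
Total: 11.49 + 43.90 ms.

τ = 55.4 ms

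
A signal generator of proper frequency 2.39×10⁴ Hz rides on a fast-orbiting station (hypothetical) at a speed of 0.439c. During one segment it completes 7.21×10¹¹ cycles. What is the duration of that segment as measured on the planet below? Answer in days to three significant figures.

γ = 1/√(1 − 0.439²) = 1/√0.8073 = 1.113
Proper time for N cycles: τ = N/f = 7.21×10¹¹/(2.39×10⁴) = 3.017×10⁷ s = 349.2 days.
Lab-frame duration Δt = γτ = 1.113 × 349.2 = 388.6 days.

Δt = 389 days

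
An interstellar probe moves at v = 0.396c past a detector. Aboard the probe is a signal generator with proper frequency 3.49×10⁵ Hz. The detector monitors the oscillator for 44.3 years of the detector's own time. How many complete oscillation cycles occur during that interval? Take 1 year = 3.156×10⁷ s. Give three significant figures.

N = 4.48×10¹⁴

γ = 1/√(1 − 0.396²) = 1/√0.8432 = 1.089
During 44.3 years of lab time, the oscillator's proper time advances by τ = Δt/γ = 44.3/1.089 = 40.68 years = 1.284×10⁹ s.
N = f × τ = 3.49×10⁵ × 1.284×10⁹ = 4.481×10¹⁴.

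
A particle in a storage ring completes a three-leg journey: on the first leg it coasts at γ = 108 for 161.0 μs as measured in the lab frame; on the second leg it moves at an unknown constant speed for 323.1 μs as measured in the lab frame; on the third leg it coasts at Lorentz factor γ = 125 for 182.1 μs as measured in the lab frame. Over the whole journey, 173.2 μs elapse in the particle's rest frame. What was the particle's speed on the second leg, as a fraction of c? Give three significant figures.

Leg 1: γ = 108; τ_1 = 161.0/108.0 = 1.491 μs.
Leg 2: speed unknown; τ_2 = 323.1/γ_2.
Leg 3: γ = 125; τ_3 = 182.1/125.0 = 1.457 μs.
Total proper time: 1.491 + τ_2 + 1.457 = 173.2, so τ_2 = 173.2 − 2.948 = 170.3 μs.
γ_2 = 323.1/170.3 = 1.898; β = √(1 − 1/γ²) = √0.7223.

β = 0.850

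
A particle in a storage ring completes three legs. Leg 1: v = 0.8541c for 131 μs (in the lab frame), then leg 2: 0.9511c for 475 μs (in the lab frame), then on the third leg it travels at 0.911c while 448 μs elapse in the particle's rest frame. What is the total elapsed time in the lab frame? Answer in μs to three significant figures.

Leg 1: 131 μs is already measured in the lab frame.
Leg 2: 475 μs is already measured in the lab frame.
Leg 3: γ = 1/√(1 − 0.911²) = 1/√0.1701 = 2.425; Δt_3 = 2.425 × 448 = 1086 μs.
Total: 131.0 + 475.0 + 1086 μs.

Δt = 1690 μs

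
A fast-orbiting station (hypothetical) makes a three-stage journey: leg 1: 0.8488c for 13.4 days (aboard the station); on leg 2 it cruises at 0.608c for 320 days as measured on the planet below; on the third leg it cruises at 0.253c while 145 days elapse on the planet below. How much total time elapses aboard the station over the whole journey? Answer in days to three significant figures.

Leg 1: 13.4 days is already measured aboard the station.
Leg 2: γ = 1/√(1 − 0.608²) = 1/√0.6303 = 1.260; τ_2 = 320/1.260 = 254.1 days.
Leg 3: γ = 1/√(1 − 0.253²) = 1/√0.9360 = 1.034; τ_3 = 145/1.034 = 140.3 days.
Total: 13.40 + 254.1 + 140.3 days.

τ = 408 days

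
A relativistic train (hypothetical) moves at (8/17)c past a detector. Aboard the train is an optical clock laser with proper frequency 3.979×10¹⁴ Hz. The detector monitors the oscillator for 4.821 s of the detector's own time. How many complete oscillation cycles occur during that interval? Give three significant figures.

N = 1.69×10¹⁵

γ = 1/√(1 − (8/17)²) = 17/15 ≈ 1.133
During 4.821 s of lab time, the oscillator's proper time advances by τ = Δt/γ = 4.821/1.133 = 4.254 s = 4.254×10⁰ s.
N = f × τ = 3.979×10¹⁴ × 4.254×10⁰ = 1.693×10¹⁵.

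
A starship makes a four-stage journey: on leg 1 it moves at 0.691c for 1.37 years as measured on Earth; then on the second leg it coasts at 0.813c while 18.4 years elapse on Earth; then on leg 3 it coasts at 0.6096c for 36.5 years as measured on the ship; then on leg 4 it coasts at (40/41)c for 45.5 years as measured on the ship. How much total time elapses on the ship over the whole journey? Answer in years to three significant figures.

Leg 1: γ = 1/√(1 − 0.691²) = 1/√0.5225 = 1.383; τ_1 = 1.37/1.383 = 0.9903 years.
Leg 2: γ = 1/√(1 − 0.813²) = 1/√0.3390 = 1.717; τ_2 = 18.4/1.717 = 10.71 years.
Leg 3: 36.5 years is already measured on the ship.
Leg 4: 45.5 years is already measured on the ship.
Total: 0.9903 + 10.71 + 36.50 + 45.50 years.

τ = 93.7 years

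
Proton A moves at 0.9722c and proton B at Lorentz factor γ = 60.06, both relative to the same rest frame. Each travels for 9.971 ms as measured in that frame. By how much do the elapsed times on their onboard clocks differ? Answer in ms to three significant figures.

A: γ = 1/√(1 − 0.9722²) = 1/√0.05483 = 4.271; τ_A = 9.971/4.271 = 2.335 ms.
B: γ = 60.06; τ_B = 9.971/60.06 = 0.1660 ms.

|τ_A − τ_B| = 2.17 ms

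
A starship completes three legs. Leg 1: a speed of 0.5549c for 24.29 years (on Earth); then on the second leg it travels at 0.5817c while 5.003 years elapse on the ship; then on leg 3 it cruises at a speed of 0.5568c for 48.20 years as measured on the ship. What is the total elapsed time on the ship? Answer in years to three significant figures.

Leg 1: γ = 1/√(1 − 0.5549²) = 1/√0.6921 = 1.202; τ_1 = 24.29/1.202 = 20.21 years.
Leg 2: 5.003 years is already measured on the ship.
Leg 3: 48.20 years is already measured on the ship.
Total: 20.21 + 5.003 + 48.20 years.

τ = 73.4 years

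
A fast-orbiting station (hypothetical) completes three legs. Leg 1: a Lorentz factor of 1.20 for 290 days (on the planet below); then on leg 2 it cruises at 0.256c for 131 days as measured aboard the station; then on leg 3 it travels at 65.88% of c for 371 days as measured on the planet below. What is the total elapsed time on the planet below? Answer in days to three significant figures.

Δt = 797 days

Leg 1: 290 days is already measured on the planet below.
Leg 2: γ = 1/√(1 − 0.256²) = 1/√0.9345 = 1.034; Δt_2 = 1.034 × 131 = 135.5 days.
Leg 3: 371 days is already measured on the planet below.
Total: 290.0 + 135.5 + 371.0 days.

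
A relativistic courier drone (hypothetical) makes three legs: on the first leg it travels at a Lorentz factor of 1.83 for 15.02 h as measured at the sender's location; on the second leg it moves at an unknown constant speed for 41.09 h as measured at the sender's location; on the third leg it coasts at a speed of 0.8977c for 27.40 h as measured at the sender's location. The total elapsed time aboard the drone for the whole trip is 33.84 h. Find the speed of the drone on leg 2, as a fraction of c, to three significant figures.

Leg 1: γ = 1.83; τ_1 = 15.02/1.830 = 8.208 h.
Leg 2: speed unknown; τ_2 = 41.09/γ_2.
Leg 3: γ = 1/√(1 − 0.8977²) = 1/√0.1941 = 2.270; τ_3 = 27.40/2.270 = 12.07 h.
Total proper time: 8.208 + τ_2 + 12.07 = 33.84, so τ_2 = 33.84 − 20.28 = 13.56 h.
γ_2 = 41.09/13.56 = 3.030; β = √(1 − 1/γ²) = √0.8911.

β = 0.944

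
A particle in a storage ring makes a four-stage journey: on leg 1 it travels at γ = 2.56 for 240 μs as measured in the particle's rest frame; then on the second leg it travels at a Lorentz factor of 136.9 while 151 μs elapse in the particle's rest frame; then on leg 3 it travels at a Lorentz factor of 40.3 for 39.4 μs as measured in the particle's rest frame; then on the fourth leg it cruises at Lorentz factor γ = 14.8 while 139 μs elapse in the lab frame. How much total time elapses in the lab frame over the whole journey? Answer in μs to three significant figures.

Leg 1: γ = 2.56; Δt_1 = 2.560 × 240 = 614.4 μs.
Leg 2: γ = 136.9; Δt_2 = 136.9 × 151 = 2.067×10⁴ μs.
Leg 3: γ = 40.3; Δt_3 = 40.30 × 39.4 = 1588 μs.
Leg 4: 139 μs is already measured in the lab frame.
Total: 614.4 + 2.067×10⁴ + 1588 + 139.0 μs.

Δt = 2.30×10⁴ μs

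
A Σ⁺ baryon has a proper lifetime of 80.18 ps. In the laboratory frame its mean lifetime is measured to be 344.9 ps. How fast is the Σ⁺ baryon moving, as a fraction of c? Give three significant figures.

β = 0.973

γ = Δt/τ₀ = 344.9/80.18 = 4.302
β = √(1 − 1/γ²) = √(1 − 0.05404) = √0.9460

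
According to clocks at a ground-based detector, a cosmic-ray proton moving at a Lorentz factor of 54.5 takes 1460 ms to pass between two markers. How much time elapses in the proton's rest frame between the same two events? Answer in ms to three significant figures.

γ = 54.5
The interval measured at a ground-based detector is the dilated one; the clock in the proton's rest frame measures the proper time τ = Δt/γ = 1460/54.50 ms.

τ = 26.8 ms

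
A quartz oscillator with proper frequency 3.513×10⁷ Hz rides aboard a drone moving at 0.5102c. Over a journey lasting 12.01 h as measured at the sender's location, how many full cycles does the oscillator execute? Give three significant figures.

N = 1.31×10¹²

γ = 1/√(1 − 0.5102²) = 1/√0.7397 = 1.163
The oscillator's own cycle count is N = f × τ where τ is the proper time aboard the drone. τ = Δt/γ = 12.01/1.163 = 10.33 h = 3.719×10⁴ s.
N = 3.513×10⁷ × 3.719×10⁴ = 1.306×10¹².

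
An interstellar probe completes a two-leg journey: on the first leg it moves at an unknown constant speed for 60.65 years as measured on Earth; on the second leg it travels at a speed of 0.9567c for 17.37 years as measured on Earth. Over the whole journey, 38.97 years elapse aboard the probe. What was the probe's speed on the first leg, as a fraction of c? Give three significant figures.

Leg 1: speed unknown; τ_1 = 60.65/γ_1.
Leg 2: γ = 1/√(1 − 0.9567²) = 1/√0.08473 = 3.436; τ_2 = 17.37/3.436 = 5.056 years.
Total proper time: τ_1 + 5.056 = 38.97, so τ_1 = 38.97 − 5.056 = 33.91 years.
γ_1 = 60.65/33.91 = 1.788; β = √(1 − 1/γ²) = √0.6873.

β = 0.829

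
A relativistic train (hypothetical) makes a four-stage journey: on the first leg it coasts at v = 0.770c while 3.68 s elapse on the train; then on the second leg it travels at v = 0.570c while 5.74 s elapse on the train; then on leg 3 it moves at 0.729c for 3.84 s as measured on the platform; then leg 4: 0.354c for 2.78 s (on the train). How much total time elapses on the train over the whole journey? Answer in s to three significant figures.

Leg 1: 3.68 s is already measured on the train.
Leg 2: 5.74 s is already measured on the train.
Leg 3: γ = 1/√(1 − 0.729²) = 1/√0.4686 = 1.461; τ_3 = 3.84/1.461 = 2.629 s.
Leg 4: 2.78 s is already measured on the train.
Total: 3.680 + 5.740 + 2.629 + 2.780 s.

τ = 14.8 s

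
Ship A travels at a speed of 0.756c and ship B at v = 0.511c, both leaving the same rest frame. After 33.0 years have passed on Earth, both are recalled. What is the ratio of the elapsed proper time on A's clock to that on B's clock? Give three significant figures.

τ_A/τ_B = 0.762

A: γ = 1/√(1 − 0.756²) = 1/√0.4285 = 1.528. B: γ = 1/√(1 − 0.511²) = 1/√0.7389 = 1.163.
τ_A/τ_B = γ_B/γ_A = 1.163/1.528 = 0.7615, so τ_A/τ_B = 0.7615.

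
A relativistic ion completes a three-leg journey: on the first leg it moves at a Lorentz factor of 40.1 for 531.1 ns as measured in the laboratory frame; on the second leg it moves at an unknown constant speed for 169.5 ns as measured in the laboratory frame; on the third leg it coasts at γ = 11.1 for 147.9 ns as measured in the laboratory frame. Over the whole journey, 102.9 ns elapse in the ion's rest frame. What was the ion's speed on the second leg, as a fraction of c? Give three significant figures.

Leg 1: γ = 40.1; τ_1 = 531.1/40.10 = 13.24 ns.
Leg 2: speed unknown; τ_2 = 169.5/γ_2.
Leg 3: γ = 11.1; τ_3 = 147.9/11.10 = 13.32 ns.
Total proper time: 13.24 + τ_2 + 13.32 = 102.9, so τ_2 = 102.9 − 26.57 = 76.33 ns.
γ_2 = 169.5/76.33 = 2.221; β = √(1 − 1/γ²) = √0.7972.

β = 0.893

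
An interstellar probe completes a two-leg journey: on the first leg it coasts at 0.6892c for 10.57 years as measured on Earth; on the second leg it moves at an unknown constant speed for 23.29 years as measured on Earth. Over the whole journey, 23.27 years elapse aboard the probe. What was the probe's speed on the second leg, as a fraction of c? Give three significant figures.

Leg 1: γ = 1/√(1 − 0.6892²) = 1/√0.5250 = 1.380; τ_1 = 10.57/1.380 = 7.659 years.
Leg 2: speed unknown; τ_2 = 23.29/γ_2.
Total proper time: 7.659 + τ_2 = 23.27, so τ_2 = 23.27 − 7.659 = 15.61 years.
γ_2 = 23.29/15.61 = 1.492; β = √(1 − 1/γ²) = √0.5507.

β = 0.742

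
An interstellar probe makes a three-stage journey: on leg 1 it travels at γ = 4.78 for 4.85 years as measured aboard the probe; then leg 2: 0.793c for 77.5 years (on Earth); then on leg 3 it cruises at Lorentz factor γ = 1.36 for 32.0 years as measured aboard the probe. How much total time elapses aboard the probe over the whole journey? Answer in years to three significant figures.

τ = 84.1 years

Leg 1: 4.85 years is already measured aboard the probe.
Leg 2: γ = 1/√(1 − 0.793²) = 1/√0.3712 = 1.641; τ_2 = 77.5/1.641 = 47.21 years.
Leg 3: 32.0 years is already measured aboard the probe.
Total: 4.850 + 47.21 + 32.00 years.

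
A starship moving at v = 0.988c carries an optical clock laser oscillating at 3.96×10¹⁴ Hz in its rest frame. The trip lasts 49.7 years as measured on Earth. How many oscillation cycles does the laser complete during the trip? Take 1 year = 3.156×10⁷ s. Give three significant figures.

γ = 1/√(1 − 0.988²) = 1/√0.02386 = 6.474
The oscillator's own cycle count is N = f × τ where τ is the proper time on the ship. τ = Δt/γ = 49.7/6.474 = 7.676 years = 2.423×10⁸ s.
N = 3.96×10¹⁴ × 2.423×10⁸ = 9.594×10²².

N = 9.59×10²²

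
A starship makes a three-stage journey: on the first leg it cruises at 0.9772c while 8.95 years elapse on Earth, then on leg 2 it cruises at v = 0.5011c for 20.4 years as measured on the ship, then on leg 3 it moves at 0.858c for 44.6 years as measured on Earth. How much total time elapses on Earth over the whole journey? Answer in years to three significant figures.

Δt = 77.1 years

Leg 1: 8.95 years is already measured on Earth.
Leg 2: γ = 1/√(1 − 0.5011²) = 1/√0.7489 = 1.156; Δt_2 = 1.156 × 20.4 = 23.57 years.
Leg 3: 44.6 years is already measured on Earth.
Total: 8.950 + 23.57 + 44.60 years.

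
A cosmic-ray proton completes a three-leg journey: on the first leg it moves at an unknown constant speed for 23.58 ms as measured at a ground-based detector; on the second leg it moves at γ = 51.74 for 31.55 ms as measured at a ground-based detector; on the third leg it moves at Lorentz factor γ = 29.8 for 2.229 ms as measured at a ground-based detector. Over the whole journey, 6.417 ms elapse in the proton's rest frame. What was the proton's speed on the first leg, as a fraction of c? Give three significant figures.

Leg 1: speed unknown; τ_1 = 23.58/γ_1.
Leg 2: γ = 51.74; τ_2 = 31.55/51.74 = 0.6098 ms.
Leg 3: γ = 29.8; τ_3 = 2.229/29.80 = 0.07480 ms.
Total proper time: τ_1 + 0.6098 + 0.07480 = 6.417, so τ_1 = 6.417 − 0.6846 = 5.732 ms.
γ_1 = 23.58/5.732 = 4.113; β = √(1 − 1/γ²) = √0.9409.

β = 0.970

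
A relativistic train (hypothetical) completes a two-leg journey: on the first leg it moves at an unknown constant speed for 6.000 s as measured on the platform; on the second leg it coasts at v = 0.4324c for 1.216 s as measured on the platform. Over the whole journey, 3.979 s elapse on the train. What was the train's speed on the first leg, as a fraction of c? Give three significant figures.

Leg 1: speed unknown; τ_1 = 6.000/γ_1.
Leg 2: γ = 1/√(1 − 0.4324²) = 1/√0.8130 = 1.109; τ_2 = 1.216/1.109 = 1.096 s.
Total proper time: τ_1 + 1.096 = 3.979, so τ_1 = 3.979 − 1.096 = 2.883 s.
γ_1 = 6.000/2.883 = 2.081; β = √(1 − 1/γ²) = √0.7692.

β = 0.877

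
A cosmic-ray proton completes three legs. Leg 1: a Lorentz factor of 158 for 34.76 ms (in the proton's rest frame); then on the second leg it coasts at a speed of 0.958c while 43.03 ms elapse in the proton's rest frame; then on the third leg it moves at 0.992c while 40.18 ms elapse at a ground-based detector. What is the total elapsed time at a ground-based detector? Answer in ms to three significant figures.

Leg 1: γ = 158; Δt_1 = 158.0 × 34.76 = 5492 ms.
Leg 2: γ = 1/√(1 − 0.958²) = 1/√0.08224 = 3.487; Δt_2 = 3.487 × 43.03 = 150.1 ms.
Leg 3: 40.18 ms is already measured at a ground-based detector.
Total: 5492 + 150.1 + 40.18 ms.

Δt = 5680 ms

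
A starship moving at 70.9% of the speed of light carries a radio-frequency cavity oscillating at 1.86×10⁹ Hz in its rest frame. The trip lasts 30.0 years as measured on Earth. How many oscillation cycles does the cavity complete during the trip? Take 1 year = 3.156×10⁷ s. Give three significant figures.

β = 0.709; γ = 1/√(1 − 0.709²) = 1/√0.4973 = 1.418
The oscillator's own cycle count is N = f × τ where τ is the proper time on the ship. τ = Δt/γ = 30.0/1.418 = 21.16 years = 6.677×10⁸ s.
N = 1.86×10⁹ × 6.677×10⁸ = 1.242×10¹⁸.

N = 1.24×10¹⁸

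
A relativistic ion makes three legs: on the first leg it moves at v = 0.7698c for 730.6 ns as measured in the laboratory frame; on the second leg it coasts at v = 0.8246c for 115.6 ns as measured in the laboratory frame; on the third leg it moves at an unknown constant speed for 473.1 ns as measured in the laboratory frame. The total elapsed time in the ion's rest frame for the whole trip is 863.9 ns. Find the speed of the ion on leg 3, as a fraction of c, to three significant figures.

β = 0.712

Leg 1: γ = 1/√(1 − 0.7698²) = 1/√0.4074 = 1.567; τ_1 = 730.6/1.567 = 466.3 ns.
Leg 2: γ = 1/√(1 − 0.8246²) = 1/√0.3200 = 1.768; τ_2 = 115.6/1.768 = 65.40 ns.
Leg 3: speed unknown; τ_3 = 473.1/γ_3.
Total proper time: 466.3 + 65.40 + τ_3 = 863.9, so τ_3 = 863.9 − 531.7 = 332.2 ns.
γ_3 = 473.1/332.2 = 1.424; β = √(1 − 1/γ²) = √0.5070.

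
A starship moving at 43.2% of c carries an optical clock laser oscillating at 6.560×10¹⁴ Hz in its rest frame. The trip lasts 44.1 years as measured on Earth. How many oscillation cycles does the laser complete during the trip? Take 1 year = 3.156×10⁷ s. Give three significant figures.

N = 8.23×10²³

β = 0.432; γ = 1/√(1 − 0.432²) = 1/√0.8134 = 1.109
The oscillator's own cycle count is N = f × τ where τ is the proper time on the ship. τ = Δt/γ = 44.1/1.109 = 39.77 years = 1.255×10⁹ s.
N = 6.560×10¹⁴ × 1.255×10⁹ = 8.234×10²³.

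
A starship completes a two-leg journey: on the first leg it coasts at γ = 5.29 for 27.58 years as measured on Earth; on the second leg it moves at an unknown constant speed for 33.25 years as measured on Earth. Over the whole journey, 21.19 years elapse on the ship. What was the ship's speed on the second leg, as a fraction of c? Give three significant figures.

Leg 1: γ = 5.29; τ_1 = 27.58/5.290 = 5.214 years.
Leg 2: speed unknown; τ_2 = 33.25/γ_2.
Total proper time: 5.214 + τ_2 = 21.19, so τ_2 = 21.19 − 5.214 = 15.98 years.
γ_2 = 33.25/15.98 = 2.081; β = √(1 − 1/γ²) = √0.7691.

β = 0.877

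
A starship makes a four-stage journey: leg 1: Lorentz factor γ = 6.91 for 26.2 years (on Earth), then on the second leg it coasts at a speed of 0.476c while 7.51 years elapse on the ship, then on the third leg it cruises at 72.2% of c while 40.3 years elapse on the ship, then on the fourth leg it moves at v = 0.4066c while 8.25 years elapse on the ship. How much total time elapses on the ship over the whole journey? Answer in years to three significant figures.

τ = 59.9 years

Leg 1: γ = 6.91; τ_1 = 26.2/6.910 = 3.792 years.
Leg 2: 7.51 years is already measured on the ship.
Leg 3: 40.3 years is already measured on the ship.
Leg 4: 8.25 years is already measured on the ship.
Total: 3.792 + 7.510 + 40.30 + 8.250 years.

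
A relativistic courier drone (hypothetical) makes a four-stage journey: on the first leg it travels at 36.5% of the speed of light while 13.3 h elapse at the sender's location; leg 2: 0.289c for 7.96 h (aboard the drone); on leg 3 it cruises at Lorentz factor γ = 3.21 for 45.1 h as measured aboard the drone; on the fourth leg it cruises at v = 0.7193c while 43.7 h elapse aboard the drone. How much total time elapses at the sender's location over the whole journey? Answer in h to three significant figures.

Leg 1: 13.3 h is already measured at the sender's location.
Leg 2: γ = 1/√(1 − 0.289²) = 1/√0.9165 = 1.045; Δt_2 = 1.045 × 7.96 = 8.315 h.
Leg 3: γ = 3.21; Δt_3 = 3.210 × 45.1 = 144.8 h.
Leg 4: γ = 1/√(1 − 0.7193²) = 1/√0.4826 = 1.439; Δt_4 = 1.439 × 43.7 = 62.90 h.
Total: 13.30 + 8.315 + 144.8 + 62.90 h.

Δt = 229 h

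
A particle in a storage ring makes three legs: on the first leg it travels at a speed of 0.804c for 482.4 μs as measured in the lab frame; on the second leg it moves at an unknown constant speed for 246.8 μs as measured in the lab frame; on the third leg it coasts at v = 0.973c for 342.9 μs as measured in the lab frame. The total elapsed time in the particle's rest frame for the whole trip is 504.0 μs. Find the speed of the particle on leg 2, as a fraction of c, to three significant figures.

β = 0.829

Leg 1: γ = 1/√(1 − 0.804²) = 1/√0.3536 = 1.682; τ_1 = 482.4/1.682 = 286.8 μs.
Leg 2: speed unknown; τ_2 = 246.8/γ_2.
Leg 3: γ = 1/√(1 − 0.973²) = 1/√0.05327 = 4.333; τ_3 = 342.9/4.333 = 79.14 μs.
Total proper time: 286.8 + τ_2 + 79.14 = 504.0, so τ_2 = 504.0 − 366.0 = 138.0 μs.
γ_2 = 246.8/138.0 = 1.788; β = √(1 − 1/γ²) = √0.6873.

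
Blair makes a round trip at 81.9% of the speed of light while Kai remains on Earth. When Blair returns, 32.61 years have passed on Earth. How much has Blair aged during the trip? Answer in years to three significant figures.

τ = 18.7 years

β = 0.819; γ = 1/√(1 − 0.819²) = 1/√0.3292 = 1.743
Blair's clock measures proper time along the trip: τ = Δt/γ = 32.61/1.743 years.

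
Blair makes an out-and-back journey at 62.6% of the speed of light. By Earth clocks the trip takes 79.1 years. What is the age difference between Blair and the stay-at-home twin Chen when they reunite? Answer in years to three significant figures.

β = 0.626; γ = 1/√(1 − 0.626²) = 1/√0.6081 = 1.282
Blair's elapsed proper time: τ = 79.1/1.282 = 61.68 years.
Age gap = Δt − τ = 79.1 − 61.68 years.

Δt − τ = 17.4 years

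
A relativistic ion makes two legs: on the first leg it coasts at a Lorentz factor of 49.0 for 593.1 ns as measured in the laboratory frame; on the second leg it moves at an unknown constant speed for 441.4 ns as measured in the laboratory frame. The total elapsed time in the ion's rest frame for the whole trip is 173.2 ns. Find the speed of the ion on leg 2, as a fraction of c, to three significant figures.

β = 0.931

Leg 1: γ = 49.0; τ_1 = 593.1/49.00 = 12.10 ns.
Leg 2: speed unknown; τ_2 = 441.4/γ_2.
Total proper time: 12.10 + τ_2 = 173.2, so τ_2 = 173.2 − 12.10 = 161.1 ns.
γ_2 = 441.4/161.1 = 2.740; β = √(1 − 1/γ²) = √0.8668.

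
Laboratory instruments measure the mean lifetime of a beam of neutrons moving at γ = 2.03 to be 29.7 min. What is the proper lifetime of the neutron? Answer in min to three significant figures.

τ₀ = 14.6 min

γ = 2.03
The lab-frame lifetime is the dilated interval; the proper lifetime is τ₀ = Δt/γ = 29.7/2.030 min.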